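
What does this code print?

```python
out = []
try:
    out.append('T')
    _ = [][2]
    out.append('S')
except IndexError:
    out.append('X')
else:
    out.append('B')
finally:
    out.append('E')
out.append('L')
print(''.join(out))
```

Execution trace: 'T' (try body) → 'X' (except IndexError) → 'E' (finally) → 'L' (after the try/except). Output: TXEL

Answer: TXEL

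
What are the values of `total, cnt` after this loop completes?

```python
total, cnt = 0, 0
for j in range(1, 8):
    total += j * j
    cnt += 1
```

Sum of squares and count
`total, cnt` takes the values: (0, 0) → (1, 0) → (1, 1) → (5, 1) → (5, 2) → (14, 2) → (14, 3) → (30, 3) → (30, 4) → (55, 4) → (55, 5) → (91, 5) → (91, 6) → (140, 6) → (140, 7)

Answer: 140, 7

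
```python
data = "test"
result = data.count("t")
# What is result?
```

Trace:
`data = "test"` → data = 'test'
`result = data.count("t")` → result = 2
So result = 2

Answer: 2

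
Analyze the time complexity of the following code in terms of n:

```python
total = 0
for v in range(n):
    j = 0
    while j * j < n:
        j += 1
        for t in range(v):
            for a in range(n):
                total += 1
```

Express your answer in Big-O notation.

Each loop level contributes: n × √n × n × n. Multiplying the contributions gives O(n^3√n).

Answer: O(n^3√n)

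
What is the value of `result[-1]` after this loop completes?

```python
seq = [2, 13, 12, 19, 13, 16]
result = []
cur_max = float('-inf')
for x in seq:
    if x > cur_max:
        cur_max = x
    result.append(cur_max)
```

Running max ends at 19
`result` takes the values: [] → [2] → [2, 13] → [2, 13, 13] → [2, 13, 13, 19] → [2, 13, 13, 19, 19] → [2, 13, 13, 19, 19, 19]
So `result[-1]` = 19

Answer: 19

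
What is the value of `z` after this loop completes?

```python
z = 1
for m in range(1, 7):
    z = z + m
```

Start at 1, add 1 through 6
`z` takes the values: 1 → 2 → 4 → 7 → 11 → 16 → 22

Answer: 22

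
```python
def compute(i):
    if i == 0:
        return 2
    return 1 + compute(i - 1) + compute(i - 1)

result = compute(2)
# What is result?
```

compute(i) = 1 + 2·compute(i-1), compute(0)=2. Closed form: (2+1)·2^2 - 1 = 11.

Answer: 11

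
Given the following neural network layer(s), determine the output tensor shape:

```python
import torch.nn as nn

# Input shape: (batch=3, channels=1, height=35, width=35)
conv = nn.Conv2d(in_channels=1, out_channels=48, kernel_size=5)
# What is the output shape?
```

Input: (3, 1, 35, 35) -> Output: (3, 48, 31, 31)

Answer: (3, 48, 31, 31)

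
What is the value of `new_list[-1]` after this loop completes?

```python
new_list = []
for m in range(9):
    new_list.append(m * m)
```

Last element of squares 0 to 8
`new_list` takes the values: [] → [0] → [0, 1] → [0, 1, 4] → [0, 1, 4, 9] → [0, 1, 4, 9, 16] → [0, 1, 4, 9, 16, 25] → [0, 1, 4, 9, 16, 25, 36] → [0, 1, 4, 9, 16, 25, 36, 49] → [0, 1, 4, 9, 16, 25, 36, 49, 64]
So `new_list[-1]` = 64

Answer: 64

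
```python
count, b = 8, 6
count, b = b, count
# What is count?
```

Trace:
`count, b = 8, 6` → count = 8; b = 6
`count, b = b, count` → count = 6; b = 8
So count = 6

Answer: 6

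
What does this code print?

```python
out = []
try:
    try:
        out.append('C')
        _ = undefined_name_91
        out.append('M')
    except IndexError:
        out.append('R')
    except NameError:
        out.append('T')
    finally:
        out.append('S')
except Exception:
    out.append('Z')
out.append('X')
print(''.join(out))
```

Execution trace: 'C' (inner try body) → 'T' (inner except NameError) → 'S' (inner finally) → 'X' (after the try/except). Output: CTSX

Answer: CTSX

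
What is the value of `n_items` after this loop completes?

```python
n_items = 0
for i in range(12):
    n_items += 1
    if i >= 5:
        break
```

Loop breaks when i reaches 5, n_items is 6
`n_items` takes the values: 0 → 1 → 2 → 3 → 4 → 5 → 6

Answer: 6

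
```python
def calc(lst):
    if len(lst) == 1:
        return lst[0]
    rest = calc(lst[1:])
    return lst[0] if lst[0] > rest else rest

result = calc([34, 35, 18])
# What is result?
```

Recursive max over [34, 35, 18] = 35

Answer: 35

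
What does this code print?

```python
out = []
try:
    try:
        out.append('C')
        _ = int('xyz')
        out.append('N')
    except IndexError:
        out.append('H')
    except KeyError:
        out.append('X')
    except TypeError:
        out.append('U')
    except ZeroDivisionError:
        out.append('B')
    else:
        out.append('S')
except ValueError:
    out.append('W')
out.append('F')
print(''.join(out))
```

Execution trace: 'C' (try body) → 'W' (outer except ValueError) → 'F' (after the try/except). Output: CWF

Answer: CWF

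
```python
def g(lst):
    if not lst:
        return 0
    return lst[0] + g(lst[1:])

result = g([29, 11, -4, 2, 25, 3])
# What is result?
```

29 + 11 + (-4) + 2 + 25 + 3 + 0 = 66

Answer: 66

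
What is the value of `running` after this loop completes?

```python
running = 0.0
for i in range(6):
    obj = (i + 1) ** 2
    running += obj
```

Sum of squared losses 1² + 2² + ... + 6²
`running` takes the values: 0.0 → 1.0 → 5.0 → 14.0 → 30.0 → 55.0 → 91.0

Answer: 91.0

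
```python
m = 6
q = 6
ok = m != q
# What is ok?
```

Trace:
`m = 6` → m = 6
`q = 6` → q = 6
`ok = m != q` → ok = False
So ok = False

Answer: False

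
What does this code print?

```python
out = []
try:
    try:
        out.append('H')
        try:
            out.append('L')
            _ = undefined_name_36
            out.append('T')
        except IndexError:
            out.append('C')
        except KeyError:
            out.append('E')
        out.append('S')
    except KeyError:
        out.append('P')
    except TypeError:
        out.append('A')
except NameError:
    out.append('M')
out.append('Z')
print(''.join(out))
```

Execution trace: 'H' (try body) → 'L' (inner try body) → 'M' (outer except NameError) → 'Z' (after the try/except). Output: HLMZ

Answer: HLMZ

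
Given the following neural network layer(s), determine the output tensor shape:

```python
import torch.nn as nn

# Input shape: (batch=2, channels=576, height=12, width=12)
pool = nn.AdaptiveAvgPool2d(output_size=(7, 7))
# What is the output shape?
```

Input: (2, 576, 12, 12) -> Output: (2, 576, 7, 7)

Answer: (2, 576, 7, 7)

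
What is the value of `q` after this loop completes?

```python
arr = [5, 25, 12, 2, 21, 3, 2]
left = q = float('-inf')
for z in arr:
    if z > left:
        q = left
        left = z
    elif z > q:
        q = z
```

Second largest (with repeats) in [5, 25, 12, 2, 21, 3, 2]
`q` takes the values: -inf → 5 → 12 → 21

Answer: 21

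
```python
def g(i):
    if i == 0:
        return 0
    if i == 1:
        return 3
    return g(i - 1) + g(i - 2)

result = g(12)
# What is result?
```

Build up from base cases: g(0)=0, g(1)=3, g(2)=3, g(3)=6, g(4)=9, g(5)=15, g(6)=24, ..., g(12)=432

Answer: 432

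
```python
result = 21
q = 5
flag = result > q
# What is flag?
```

Trace:
`result = 21` → result = 21
`q = 5` → q = 5
`flag = result > q` → flag = True
So flag = True

Answer: True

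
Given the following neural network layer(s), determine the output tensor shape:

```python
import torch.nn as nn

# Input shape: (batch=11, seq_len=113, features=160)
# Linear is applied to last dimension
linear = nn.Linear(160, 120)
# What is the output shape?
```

Input: (11, 113, 160) -> Output: (11, 113, 120)

Answer: (11, 113, 120)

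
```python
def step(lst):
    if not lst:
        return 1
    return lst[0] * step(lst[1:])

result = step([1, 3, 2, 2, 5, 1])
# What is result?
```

Product over [1, 3, 2, 2, 5, 1] = 1 * 3 * 2 * 2 * 5 * 1 = 60

Answer: 60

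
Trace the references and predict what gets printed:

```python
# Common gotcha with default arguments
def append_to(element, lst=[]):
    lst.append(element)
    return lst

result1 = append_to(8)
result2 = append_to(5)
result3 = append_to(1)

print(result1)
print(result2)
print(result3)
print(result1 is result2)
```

Key concept: mutable default argument gotcha.
Step by step:
`result1 = append_to(8)` → result1 = [8]
`result2 = append_to(5)` → result1 = [8, 5] (same object as result2); result2 = [8, 5] (same object as result1)
`result3 = append_to(1)` → result1 = [8, 5, 1] (same object as result2, result3); result2 = [8, 5, 1] (same object as result1, result3); result3 = [8, 5, 1] (same object as result1, result2)
`print(result1)` → prints [8, 5, 1]
`print(result2)` → prints [8, 5, 1]
`print(result3)` → prints [8, 5, 1]
`print(result1 is result2)` → prints True

Answer:
[8, 5, 1]
[8, 5, 1]
[8, 5, 1]
True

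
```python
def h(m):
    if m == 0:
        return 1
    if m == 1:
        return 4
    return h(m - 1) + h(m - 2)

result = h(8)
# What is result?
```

Build up from base cases: h(0)=1, h(1)=4, h(2)=5, h(3)=9, h(4)=14, h(5)=23, h(6)=37, ..., h(8)=97

Answer: 97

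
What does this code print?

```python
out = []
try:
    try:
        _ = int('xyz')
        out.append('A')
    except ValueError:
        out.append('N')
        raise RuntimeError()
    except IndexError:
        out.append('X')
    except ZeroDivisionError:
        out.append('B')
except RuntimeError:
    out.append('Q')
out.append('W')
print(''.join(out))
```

Execution trace: 'N' (inner except ValueError) → 'Q' (outer except RuntimeError) → 'W' (after the try/except). Output: NQW

Answer: NQW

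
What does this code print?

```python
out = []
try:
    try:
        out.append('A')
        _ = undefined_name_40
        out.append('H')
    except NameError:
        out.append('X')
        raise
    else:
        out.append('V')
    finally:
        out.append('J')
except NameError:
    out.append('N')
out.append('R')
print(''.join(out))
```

Execution trace: 'A' (inner try body) → 'X' (inner except NameError) → 'J' (inner finally) → 'N' (outer except NameError) → 'R' (after the try/except). Output: AXJNR

Answer: AXJNR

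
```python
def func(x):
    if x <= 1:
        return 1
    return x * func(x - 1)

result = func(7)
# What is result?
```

func(7) = 7 * 6 * 5 * 4 * 3 * 2 * 1 = 5040

Answer: 5040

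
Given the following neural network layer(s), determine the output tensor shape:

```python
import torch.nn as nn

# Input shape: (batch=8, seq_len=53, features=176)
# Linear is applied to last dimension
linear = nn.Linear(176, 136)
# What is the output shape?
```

Input: (8, 53, 176) -> Output: (8, 53, 136)

Answer: (8, 53, 136)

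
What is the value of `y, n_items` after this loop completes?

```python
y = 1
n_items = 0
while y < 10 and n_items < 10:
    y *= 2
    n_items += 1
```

Double until >= 10 or 10 iterations
`y, n_items` takes the values: (1, 0) → (2, 0) → (2, 1) → (4, 1) → (4, 2) → (8, 2) → (8, 3) → (16, 3) → (16, 4)

Answer: 16, 4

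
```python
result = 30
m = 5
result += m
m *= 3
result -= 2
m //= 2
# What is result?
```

Trace:
`result = 30` → result = 30
`m = 5` → m = 5
`result += m` → result = 35
`m *= 3` → m = 15
`result -= 2` → result = 33
`m //= 2` → m = 7
So result = 33

Answer: 33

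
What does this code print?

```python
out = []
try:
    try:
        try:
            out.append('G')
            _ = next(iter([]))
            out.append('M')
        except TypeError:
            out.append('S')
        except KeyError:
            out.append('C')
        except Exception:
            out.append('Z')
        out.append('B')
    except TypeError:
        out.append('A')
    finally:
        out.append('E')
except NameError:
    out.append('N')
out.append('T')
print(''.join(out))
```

Execution trace: 'G' (inner try body) → 'Z' (inner except Exception) → 'B' (try body, no exception) → 'E' (finally) → 'T' (after the try/except). Output: GZBET

Answer: GZBET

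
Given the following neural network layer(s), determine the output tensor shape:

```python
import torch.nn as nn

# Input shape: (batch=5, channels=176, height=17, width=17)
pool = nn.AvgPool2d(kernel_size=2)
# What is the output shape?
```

Input: (5, 176, 17, 17) -> Output: (5, 176, 8, 8)

Answer: (5, 176, 8, 8)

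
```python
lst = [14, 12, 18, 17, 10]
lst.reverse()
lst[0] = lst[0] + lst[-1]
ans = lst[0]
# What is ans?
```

Trace:
`lst = [14, 12, 18, 17, 10]` → lst = [14, 12, 18, 17, 10]
`lst.reverse()` → lst = [10, 17, 18, 12, 14]
`lst[0] = lst[0] + lst[-1]` → lst = [24, 17, 18, 12, 14]
`ans = lst[0]` → ans = 24
So ans = 24

Answer: 24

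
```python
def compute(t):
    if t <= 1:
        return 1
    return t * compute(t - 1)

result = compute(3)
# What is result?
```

compute(3) = 3 * 2 * 1 = 6

Answer: 6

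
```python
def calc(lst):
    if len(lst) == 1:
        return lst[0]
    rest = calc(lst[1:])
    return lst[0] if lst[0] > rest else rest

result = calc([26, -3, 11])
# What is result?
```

Recursive max over [26, -3, 11] = 26

Answer: 26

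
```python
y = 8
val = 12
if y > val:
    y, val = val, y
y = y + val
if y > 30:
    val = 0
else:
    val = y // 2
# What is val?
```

Trace:
`y = 8` → y = 8
`val = 12` → val = 12
`if y > val: ...` → y > val is False → no variable changes
`y = y + val` → y = 20
`if y > 30: ...` → y > 30 is False, take else branch → val = 10
So val = 10

Answer: 10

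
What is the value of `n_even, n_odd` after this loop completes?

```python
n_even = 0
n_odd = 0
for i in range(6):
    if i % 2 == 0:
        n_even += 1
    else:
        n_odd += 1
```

Count evens and odds in range(6)
`n_even, n_odd` takes the values: (0, 0) → (1, 0) → (1, 1) → (2, 1) → (2, 2) → (3, 2) → (3, 3)

Answer: 3, 3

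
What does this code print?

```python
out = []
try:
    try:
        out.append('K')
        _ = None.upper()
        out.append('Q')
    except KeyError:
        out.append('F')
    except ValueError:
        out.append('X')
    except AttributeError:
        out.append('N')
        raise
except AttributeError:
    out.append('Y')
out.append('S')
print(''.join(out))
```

Execution trace: 'K' (inner try body) → 'N' (inner except AttributeError) → 'Y' (outer except AttributeError) → 'S' (after the try/except). Output: KNYS

Answer: KNYS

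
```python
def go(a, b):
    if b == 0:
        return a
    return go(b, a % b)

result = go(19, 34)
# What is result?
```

go(19, 34) -> go(34, 19) -> go(19, 15) -> go(15, 4) -> go(4, 3) -> go(3, 1) -> go(1, 0) -> 1

Answer: 1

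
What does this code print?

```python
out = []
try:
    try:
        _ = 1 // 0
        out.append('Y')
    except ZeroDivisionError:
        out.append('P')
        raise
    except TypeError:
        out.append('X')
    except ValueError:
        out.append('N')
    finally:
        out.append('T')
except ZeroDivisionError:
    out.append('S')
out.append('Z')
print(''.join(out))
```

Execution trace: 'P' (except ZeroDivisionError) → 'T' (finally) → 'S' (outer except ZeroDivisionError) → 'Z' (after the try/except). Output: PTSZ

Answer: PTSZ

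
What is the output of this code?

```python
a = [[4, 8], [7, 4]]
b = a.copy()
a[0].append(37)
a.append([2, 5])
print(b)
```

Key concept: shallow copy with nested lists.
Step by step:
`a = [[4, 8], [7, 4]]` → a = [[4, 8], [7, 4]]
`b = a.copy()` → b = [[4, 8], [7, 4]]
`a[0].append(37)` → a = [[4, 8, 37], [7, 4]]; b = [[4, 8, 37], [7, 4]]
`a.append([2, 5])` → a = [[4, 8, 37], [7, 4], [2, 5]]
`print(b)` → prints [[4, 8, 37], [7, 4]]

Answer: [[4, 8, 37], [7, 4]]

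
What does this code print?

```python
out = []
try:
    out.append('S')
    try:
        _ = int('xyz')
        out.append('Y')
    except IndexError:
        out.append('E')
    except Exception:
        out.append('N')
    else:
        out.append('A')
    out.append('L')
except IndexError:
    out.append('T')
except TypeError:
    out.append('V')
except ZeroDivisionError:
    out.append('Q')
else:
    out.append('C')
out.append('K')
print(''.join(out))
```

Execution trace: 'S' (try body) → 'N' (inner except Exception) → 'L' (try body, no exception) → 'C' (else) → 'K' (after the try/except). Output: SNLCK

Answer: SNLCK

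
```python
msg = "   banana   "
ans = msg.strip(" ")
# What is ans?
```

Trace:
`msg = "   banana   "` → msg = '   banana   '
`ans = msg.strip(" ")` → ans = 'banana'
So ans = 'banana'

Answer: 'banana'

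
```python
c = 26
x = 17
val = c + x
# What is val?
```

Trace:
`c = 26` → c = 26
`x = 17` → x = 17
`val = c + x` → val = 43
So val = 43

Answer: 43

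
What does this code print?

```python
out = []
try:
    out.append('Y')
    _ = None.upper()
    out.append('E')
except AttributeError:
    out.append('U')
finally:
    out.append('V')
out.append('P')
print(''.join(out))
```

Execution trace: 'Y' (try body) → 'U' (except AttributeError) → 'V' (finally) → 'P' (after the try/except). Output: YUVP

Answer: YUVP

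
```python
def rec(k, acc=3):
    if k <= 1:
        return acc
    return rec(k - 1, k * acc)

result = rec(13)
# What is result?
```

Accumulator trace (n, acc): (13, 3) -> (12, 39) -> (11, 468) -> (10, 5148) -> (9, 51480) -> (8, 463320) -> (7, 3706560) -> (6, 25945920) -> (5, 155675520) -> (4, 778377600) -> (3, 3113510400) -> (2, 9340531200) -> (1, 18681062400) -> return 18681062400

Answer: 18681062400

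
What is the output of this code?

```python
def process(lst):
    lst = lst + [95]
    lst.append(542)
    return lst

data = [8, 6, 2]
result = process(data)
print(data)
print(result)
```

Key concept: rebinding parameter vs mutation.
Step by step:
`data = [8, 6, 2]` → data = [8, 6, 2]
`result = process(data)` → result = [8, 6, 2, 95, 542]
`print(data)` → prints [8, 6, 2]
`print(result)` → prints [8, 6, 2, 95, 542]

Answer:
[8, 6, 2]
[8, 6, 2, 95, 542]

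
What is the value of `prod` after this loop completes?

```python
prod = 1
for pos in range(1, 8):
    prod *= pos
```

7! = 5040
`prod` takes the values: 1 → 2 → 6 → 24 → 120 → 720 → 5040

Answer: 5040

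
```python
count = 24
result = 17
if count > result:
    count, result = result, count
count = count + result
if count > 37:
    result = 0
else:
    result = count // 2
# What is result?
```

Trace:
`count = 24` → count = 24
`result = 17` → result = 17
`if count > result: ...` → count > result is True → count = 17; result = 24
`count = count + result` → count = 41
`if count > 37: ...` → count > 37 is True → result = 0
So result = 0

Answer: 0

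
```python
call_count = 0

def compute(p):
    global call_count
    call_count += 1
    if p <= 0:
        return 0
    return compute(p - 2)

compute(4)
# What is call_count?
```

Linear recursion stepping by 2: 3 calls from p=4 down to ≤0.

Answer: 3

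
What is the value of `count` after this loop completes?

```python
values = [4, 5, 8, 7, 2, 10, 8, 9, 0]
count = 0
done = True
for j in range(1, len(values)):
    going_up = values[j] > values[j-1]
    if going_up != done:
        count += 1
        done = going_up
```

Count direction changes in [4, 5, 8, 7, 2, 10, 8, 9, 0]
`count` takes the values: 0 → 1 → 2 → 3 → 4 → 5

Answer: 5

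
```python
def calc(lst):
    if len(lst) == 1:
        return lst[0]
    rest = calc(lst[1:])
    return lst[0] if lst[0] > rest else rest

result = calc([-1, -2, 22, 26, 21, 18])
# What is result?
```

Recursive max over [-1, -2, 22, 26, 21, 18] = 26

Answer: 26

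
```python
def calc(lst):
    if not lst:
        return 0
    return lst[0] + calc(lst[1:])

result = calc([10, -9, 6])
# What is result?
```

10 + (-9) + 6 + 0 = 7

Answer: 7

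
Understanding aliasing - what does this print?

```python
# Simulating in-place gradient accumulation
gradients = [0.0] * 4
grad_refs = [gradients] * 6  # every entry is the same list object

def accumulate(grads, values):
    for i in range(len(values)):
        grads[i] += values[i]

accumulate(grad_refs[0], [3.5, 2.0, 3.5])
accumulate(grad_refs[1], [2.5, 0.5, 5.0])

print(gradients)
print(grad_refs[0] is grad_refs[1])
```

Key concept: gradient accumulation aliasing.
Step by step:
`gradients = [0.0] * 4` → gradients = [0.0, 0.0, 0.0, 0.0]
`grad_refs = [gradients] * 6` → grad_refs = [[0.0, 0.0, 0.0, 0.0], [0.0, 0.0, 0.0, 0.0], [0.0, 0.0, 0.0, 0.0], [0.0, 0.0, 0.0, 0.0], [0.0, 0.0, 0.0, 0.0], [0.0, 0.0, 0.0, 0.0]]
`accumulate(grad_refs[0], [3.5, 2.0, 3.5])` → gradients = [3.5, 2.0, 3.5, 0.0]; grad_refs = [[3.5, 2.0, 3.5, 0.0], [3.5, 2.0, 3.5, 0.0], [3.5, 2.0, 3.5, 0.0], [3.5, 2.0, 3.5, 0.0], [3.5, 2.0, 3.5, 0.0], [3.5, 2.0, 3.5, 0.0]]
`accumulate(grad_refs[1], [2.5, 0.5, 5.0])` → gradients = [6.0, 2.5, 8.5, 0.0]; grad_refs = [[6.0, 2.5, 8.5, 0.0], [6.0, 2.5, 8.5, 0.0], [6.0, 2.5, 8.5, 0.0], [6.0, 2.5, 8.5, 0.0], [6.0, 2.5, 8.5, 0.0], [6.0, 2.5, 8.5, 0.0]]
`print(gradients)` → prints [6.0, 2.5, 8.5, 0.0]
`print(grad_refs[0] is grad_refs[1])` → prints True

Answer:
[6.0, 2.5, 8.5, 0.0]
True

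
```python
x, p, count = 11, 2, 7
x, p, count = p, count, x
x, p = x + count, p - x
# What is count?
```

Trace:
`x, p, count = 11, 2, 7` → x = 11; p = 2; count = 7
`x, p, count = p, count, x` → x = 2; p = 7; count = 11
`x, p = x + count, p - x` → x = 13; p = 5
So count = 11

Answer: 11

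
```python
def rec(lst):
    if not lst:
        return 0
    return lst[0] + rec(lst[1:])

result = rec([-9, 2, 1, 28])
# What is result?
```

(-9) + 2 + 1 + 28 + 0 = 22

Answer: 22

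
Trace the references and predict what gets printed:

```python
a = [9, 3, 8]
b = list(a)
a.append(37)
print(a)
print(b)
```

Key concept: list() constructor creates copy.
Step by step:
`a = [9, 3, 8]` → a = [9, 3, 8]
`b = list(a)` → b = [9, 3, 8]
`a.append(37)` → a = [9, 3, 8, 37]
`print(a)` → prints [9, 3, 8, 37]
`print(b)` → prints [9, 3, 8]

Answer:
[9, 3, 8, 37]
[9, 3, 8]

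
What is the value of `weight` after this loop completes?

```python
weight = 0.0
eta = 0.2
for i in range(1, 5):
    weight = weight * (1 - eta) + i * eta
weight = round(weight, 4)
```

Moving average with lr=0.2
`weight` takes the values: 0.0 → 0.2 → 0.56 → 1.048 → 1.6384

Answer: 1.6384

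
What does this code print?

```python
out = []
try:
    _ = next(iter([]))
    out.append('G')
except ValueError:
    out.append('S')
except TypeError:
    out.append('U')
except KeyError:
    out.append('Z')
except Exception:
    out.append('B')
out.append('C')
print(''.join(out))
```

Execution trace: 'B' (except Exception) → 'C' (after the try/except). Output: BC

Answer: BC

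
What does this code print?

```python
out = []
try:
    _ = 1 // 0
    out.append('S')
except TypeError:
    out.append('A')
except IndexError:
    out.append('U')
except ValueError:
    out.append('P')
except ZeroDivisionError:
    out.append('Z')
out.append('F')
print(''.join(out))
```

Execution trace: 'Z' (except ZeroDivisionError) → 'F' (after the try/except). Output: ZF

Answer: ZF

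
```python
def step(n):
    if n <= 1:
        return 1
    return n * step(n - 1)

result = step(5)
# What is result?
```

step(5) = 5 * 4 * 3 * 2 * 1 = 120

Answer: 120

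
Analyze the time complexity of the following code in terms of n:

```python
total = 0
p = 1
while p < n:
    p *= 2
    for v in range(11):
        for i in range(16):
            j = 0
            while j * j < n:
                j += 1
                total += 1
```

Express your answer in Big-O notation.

Each loop level contributes: log n × 1 × 1 × √n. Multiplying the contributions gives O(√n log n).

Answer: O(√n log n)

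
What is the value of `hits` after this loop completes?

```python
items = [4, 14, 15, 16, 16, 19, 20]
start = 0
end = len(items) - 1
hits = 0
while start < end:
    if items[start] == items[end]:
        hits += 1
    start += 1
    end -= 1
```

Count matching pairs from ends
`hits` takes the values: 0

Answer: 0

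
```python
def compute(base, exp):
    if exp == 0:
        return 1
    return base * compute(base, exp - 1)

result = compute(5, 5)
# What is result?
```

compute(5, 5) = 5 * 5 * 5 * 5 * 5 = 3125

Answer: 3125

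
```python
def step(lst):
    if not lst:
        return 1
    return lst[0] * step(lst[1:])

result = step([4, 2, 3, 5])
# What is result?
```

Product over [4, 2, 3, 5] = 4 * 2 * 3 * 5 = 120

Answer: 120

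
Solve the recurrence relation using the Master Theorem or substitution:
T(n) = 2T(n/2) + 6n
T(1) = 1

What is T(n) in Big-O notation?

By Master Theorem: a=2, b=2, f(n)=6n. Since log_2(2) = 1 and f(n) = Θ(n^1), Case 2 applies. T(n) = O(n log n).

Answer: O(n log n)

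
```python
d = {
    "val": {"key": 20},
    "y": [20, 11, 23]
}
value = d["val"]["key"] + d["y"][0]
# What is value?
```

Trace:
`d = { ...` → d = {'val': {'key': 20}, 'y': [20, 11, 23]}
`value = d["val"]["key"] + d["y"][0]` → value = 40
So value = 40

Answer: 40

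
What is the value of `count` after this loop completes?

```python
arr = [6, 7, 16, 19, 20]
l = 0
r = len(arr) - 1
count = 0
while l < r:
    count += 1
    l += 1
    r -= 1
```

Iterations until pointers meet (list length 5)
`count` takes the values: 0 → 1 → 2

Answer: 2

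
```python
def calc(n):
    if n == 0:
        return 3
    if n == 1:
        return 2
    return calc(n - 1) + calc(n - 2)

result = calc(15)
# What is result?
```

Build up from base cases: calc(0)=3, calc(1)=2, calc(2)=5, calc(3)=7, calc(4)=12, calc(5)=19, calc(6)=31, ..., calc(15)=2351

Answer: 2351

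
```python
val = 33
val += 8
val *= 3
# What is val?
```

Trace:
`val = 33` → val = 33
`val += 8` → val = 41
`val *= 3` → val = 123
So val = 123

Answer: 123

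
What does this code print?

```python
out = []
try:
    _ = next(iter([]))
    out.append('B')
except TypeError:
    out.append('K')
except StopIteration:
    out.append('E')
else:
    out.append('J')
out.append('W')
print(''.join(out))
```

Execution trace: 'E' (except StopIteration) → 'W' (after the try/except). Output: EW

Answer: EW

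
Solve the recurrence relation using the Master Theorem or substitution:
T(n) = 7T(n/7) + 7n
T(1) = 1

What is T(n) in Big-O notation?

By Master Theorem: a=7, b=7, f(n)=7n. Since log_7(7) = 1 and f(n) = Θ(n^1), Case 2 applies. T(n) = O(n log n).

Answer: O(n log n)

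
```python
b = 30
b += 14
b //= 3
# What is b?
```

Trace:
`b = 30` → b = 30
`b += 14` → b = 44
`b //= 3` → b = 14
So b = 14

Answer: 14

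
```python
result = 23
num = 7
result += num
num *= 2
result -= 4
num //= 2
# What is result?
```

Trace:
`result = 23` → result = 23
`num = 7` → num = 7
`result += num` → result = 30
`num *= 2` → num = 14
`result -= 4` → result = 26
`num //= 2` → num = 7
So result = 26

Answer: 26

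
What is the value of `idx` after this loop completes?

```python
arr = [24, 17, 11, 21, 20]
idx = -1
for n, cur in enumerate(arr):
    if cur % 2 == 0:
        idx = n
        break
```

First even number index in [24, 17, 11, 21, 20]
`idx` takes the values: -1 → 0

Answer: 0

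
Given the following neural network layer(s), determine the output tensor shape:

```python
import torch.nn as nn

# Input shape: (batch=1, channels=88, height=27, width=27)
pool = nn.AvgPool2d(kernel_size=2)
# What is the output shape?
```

Input: (1, 88, 27, 27) -> Output: (1, 88, 13, 13)

Answer: (1, 88, 13, 13)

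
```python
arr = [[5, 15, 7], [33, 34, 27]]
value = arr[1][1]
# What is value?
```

Trace:
`arr = [[5, 15, 7], [33, 34, 27]]` → arr = [[5, 15, 7], [33, 34, 27]]
`value = arr[1][1]` → value = 34
So value = 34

Answer: 34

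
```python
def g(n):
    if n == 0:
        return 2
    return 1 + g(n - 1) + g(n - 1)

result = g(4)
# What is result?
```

g(n) = 1 + 2·g(n-1), g(0)=2. Closed form: (2+1)·2^4 - 1 = 47.

Answer: 47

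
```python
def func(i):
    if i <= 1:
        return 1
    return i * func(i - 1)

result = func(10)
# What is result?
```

func(10) = 10 * 9 * 8 * 7 * 6 * 5 * 4 * 3 * 2 * 1 = 3628800

Answer: 3628800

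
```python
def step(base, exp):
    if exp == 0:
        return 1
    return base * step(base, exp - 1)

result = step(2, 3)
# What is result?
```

step(2, 3) = 2 * 2 * 2 = 8

Answer: 8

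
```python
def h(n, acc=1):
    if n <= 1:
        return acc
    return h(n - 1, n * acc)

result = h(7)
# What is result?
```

Accumulator trace (n, acc): (7, 1) -> (6, 7) -> (5, 42) -> (4, 210) -> (3, 840) -> (2, 2520) -> (1, 5040) -> return 5040

Answer: 5040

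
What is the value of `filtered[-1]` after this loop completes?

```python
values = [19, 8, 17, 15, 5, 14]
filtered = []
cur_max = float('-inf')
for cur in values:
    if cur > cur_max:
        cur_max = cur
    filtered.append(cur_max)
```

Running max ends at 19
`filtered` takes the values: [] → [19] → [19, 19] → [19, 19, 19] → [19, 19, 19, 19] → [19, 19, 19, 19, 19] → [19, 19, 19, 19, 19, 19]
So `filtered[-1]` = 19

Answer: 19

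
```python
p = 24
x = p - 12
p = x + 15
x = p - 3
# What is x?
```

Trace:
`p = 24` → p = 24
`x = p - 12` → x = 12
`p = x + 15` → p = 27
`x = p - 3` → x = 24
So x = 24

Answer: 24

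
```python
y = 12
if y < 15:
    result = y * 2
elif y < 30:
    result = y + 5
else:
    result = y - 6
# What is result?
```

Trace:
`y = 12` → y = 12
`if y < 15: ...` → y < 15 is True → result = 24
So result = 24

Answer: 24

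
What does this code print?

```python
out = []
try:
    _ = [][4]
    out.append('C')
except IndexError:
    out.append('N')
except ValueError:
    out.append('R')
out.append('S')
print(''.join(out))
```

Execution trace: 'N' (except IndexError) → 'S' (after the try/except). Output: NS

Answer: NS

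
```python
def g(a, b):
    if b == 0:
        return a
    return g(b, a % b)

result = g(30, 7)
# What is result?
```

g(30, 7) -> g(7, 2) -> g(2, 1) -> g(1, 0) -> 1

Answer: 1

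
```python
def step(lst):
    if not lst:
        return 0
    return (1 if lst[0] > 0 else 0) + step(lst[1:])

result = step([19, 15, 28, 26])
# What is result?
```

Count of positive elements in [19, 15, 28, 26] = 4

Answer: 4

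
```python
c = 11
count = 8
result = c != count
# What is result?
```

Trace:
`c = 11` → c = 11
`count = 8` → count = 8
`result = c != count` → result = True
So result = True

Answer: True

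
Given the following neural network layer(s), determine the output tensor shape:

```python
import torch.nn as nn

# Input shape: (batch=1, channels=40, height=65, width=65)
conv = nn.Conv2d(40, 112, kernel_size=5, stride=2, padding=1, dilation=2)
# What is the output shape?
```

Input: (1, 40, 65, 65) -> Output: (1, 112, 30, 30)

Answer: (1, 112, 30, 30)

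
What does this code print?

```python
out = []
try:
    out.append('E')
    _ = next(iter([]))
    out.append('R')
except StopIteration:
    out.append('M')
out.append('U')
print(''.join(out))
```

Execution trace: 'E' (try body) → 'M' (except StopIteration) → 'U' (after the try/except). Output: EMU

Answer: EMU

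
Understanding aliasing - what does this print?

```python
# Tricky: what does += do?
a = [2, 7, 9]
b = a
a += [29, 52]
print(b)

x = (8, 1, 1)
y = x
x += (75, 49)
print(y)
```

Key concept: += behavior differs for mutable vs immutable.
Step by step:
`a = [2, 7, 9]` → a = [2, 7, 9]
`b = a` → b = [2, 7, 9] (same object as a)
`a += [29, 52]` → a = [2, 7, 9, 29, 52] (same object as b); b = [2, 7, 9, 29, 52] (same object as a)
`print(b)` → prints [2, 7, 9, 29, 52]
`x = (8, 1, 1)` → x = (8, 1, 1)
`y = x` → y = (8, 1, 1)
`x += (75, 49)` → x = (8, 1, 1, 75, 49)
`print(y)` → prints (8, 1, 1)

Answer:
[2, 7, 9, 29, 52]
(8, 1, 1)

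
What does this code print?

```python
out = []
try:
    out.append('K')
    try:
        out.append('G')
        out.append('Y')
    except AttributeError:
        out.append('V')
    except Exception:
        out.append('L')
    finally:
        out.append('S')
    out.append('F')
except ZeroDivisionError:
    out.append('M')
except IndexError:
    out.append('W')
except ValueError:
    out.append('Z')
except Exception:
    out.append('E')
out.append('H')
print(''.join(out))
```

Execution trace: 'K' (try body) → 'G' (inner try body) → 'Y' (inner try body, no exception) → 'S' (inner finally) → 'F' (try body, no exception) → 'H' (after the try/except). Output: KGYSFH

Answer: KGYSFH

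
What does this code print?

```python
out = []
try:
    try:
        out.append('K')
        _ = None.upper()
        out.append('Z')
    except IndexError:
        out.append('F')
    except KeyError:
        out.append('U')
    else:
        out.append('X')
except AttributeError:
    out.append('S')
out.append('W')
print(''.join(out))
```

Execution trace: 'K' (try body) → 'S' (outer except AttributeError) → 'W' (after the try/except). Output: KSW

Answer: KSW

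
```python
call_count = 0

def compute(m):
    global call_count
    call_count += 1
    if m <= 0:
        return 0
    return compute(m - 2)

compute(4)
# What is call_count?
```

Linear recursion stepping by 2: 3 calls from m=4 down to ≤0.

Answer: 3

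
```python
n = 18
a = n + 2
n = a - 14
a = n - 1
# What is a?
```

Trace:
`n = 18` → n = 18
`a = n + 2` → a = 20
`n = a - 14` → n = 6
`a = n - 1` → a = 5
So a = 5

Answer: 5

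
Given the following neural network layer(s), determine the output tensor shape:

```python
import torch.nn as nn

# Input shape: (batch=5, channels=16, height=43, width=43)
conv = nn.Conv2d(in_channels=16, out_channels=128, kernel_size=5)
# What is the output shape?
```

Input: (5, 16, 43, 43) -> Output: (5, 128, 39, 39)

Answer: (5, 128, 39, 39)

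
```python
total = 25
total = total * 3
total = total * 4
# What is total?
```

Trace:
`total = 25` → total = 25
`total = total * 3` → total = 75
`total = total * 4` → total = 300
So total = 300

Answer: 300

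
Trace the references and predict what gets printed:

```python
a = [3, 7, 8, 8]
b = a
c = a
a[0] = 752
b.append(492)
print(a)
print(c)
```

Key concept: multiple aliases.
Step by step:
`a = [3, 7, 8, 8]` → a = [3, 7, 8, 8]
`b = a` → b = [3, 7, 8, 8] (same object as a)
`c = a` → c = [3, 7, 8, 8] (same object as a, b)
`a[0] = 752` → a = [752, 7, 8, 8] (same object as b, c); b = [752, 7, 8, 8] (same object as a, c); c = [752, 7, 8, 8] (same object as a, b)
`b.append(492)` → a = [752, 7, 8, 8, 492] (same object as b, c); b = [752, 7, 8, 8, 492] (same object as a, c); c = [752, 7, 8, 8, 492] (same object as a, b)
`print(a)` → prints [752, 7, 8, 8, 492]
`print(c)` → prints [752, 7, 8, 8, 492]

Answer:
[752, 7, 8, 8, 492]
[752, 7, 8, 8, 492]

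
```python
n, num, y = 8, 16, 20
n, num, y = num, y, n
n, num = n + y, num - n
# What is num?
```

Trace:
`n, num, y = 8, 16, 20` → n = 8; num = 16; y = 20
`n, num, y = num, y, n` → n = 16; num = 20; y = 8
`n, num = n + y, num - n` → n = 24; num = 4
So num = 4

Answer: 4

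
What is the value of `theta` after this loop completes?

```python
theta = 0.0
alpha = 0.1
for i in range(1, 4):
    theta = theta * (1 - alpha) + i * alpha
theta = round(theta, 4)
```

Moving average with lr=0.1
`theta` takes the values: 0.0 → 0.1 → 0.29 → 0.561

Answer: 0.561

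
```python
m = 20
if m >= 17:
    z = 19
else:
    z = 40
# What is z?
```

Trace:
`m = 20` → m = 20
`if m >= 17: ...` → m >= 17 is True → z = 19
So z = 19

Answer: 19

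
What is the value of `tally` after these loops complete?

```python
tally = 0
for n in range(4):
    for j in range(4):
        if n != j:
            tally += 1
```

4² - 4 (exclude diagonal)
`tally` takes the values: 0 → 1 → 2 → 3 → 4 → 5 → 6 → 7 → 8 → 9 → 10 → 11 → 12

Answer: 12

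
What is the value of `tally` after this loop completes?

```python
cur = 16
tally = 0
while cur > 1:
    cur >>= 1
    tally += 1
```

Count right shifts until 1
`tally` takes the values: 0 → 1 → 2 → 3 → 4

Answer: 4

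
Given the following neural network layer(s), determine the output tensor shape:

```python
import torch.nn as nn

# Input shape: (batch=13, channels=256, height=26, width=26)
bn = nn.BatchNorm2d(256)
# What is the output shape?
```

Input: (13, 256, 26, 26) -> Output: (13, 256, 26, 26)

Answer: (13, 256, 26, 26)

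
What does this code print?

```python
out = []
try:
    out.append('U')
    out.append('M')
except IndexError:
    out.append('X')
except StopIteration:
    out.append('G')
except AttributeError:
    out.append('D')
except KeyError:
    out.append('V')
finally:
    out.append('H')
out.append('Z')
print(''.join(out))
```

Execution trace: 'U' (try body) → 'M' (try body, no exception) → 'H' (finally) → 'Z' (after the try/except). Output: UMHZ

Answer: UMHZ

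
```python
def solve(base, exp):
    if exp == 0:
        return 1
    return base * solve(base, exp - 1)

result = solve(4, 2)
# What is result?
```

solve(4, 2) = 4 * 4 = 16

Answer: 16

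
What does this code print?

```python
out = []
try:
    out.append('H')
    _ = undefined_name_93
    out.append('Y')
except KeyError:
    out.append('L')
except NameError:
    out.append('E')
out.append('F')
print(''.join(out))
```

Execution trace: 'H' (try body) → 'E' (except NameError) → 'F' (after the try/except). Output: HEF

Answer: HEF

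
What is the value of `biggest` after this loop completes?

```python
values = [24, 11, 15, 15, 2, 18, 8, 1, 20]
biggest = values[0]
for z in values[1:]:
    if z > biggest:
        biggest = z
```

Maximum of [24, 11, 15, 15, 2, 18, 8, 1, 20]
`biggest` takes the values: 24

Answer: 24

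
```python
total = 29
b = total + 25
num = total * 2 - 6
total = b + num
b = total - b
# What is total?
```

Trace:
`total = 29` → total = 29
`b = total + 25` → b = 54
`num = total * 2 - 6` → num = 52
`total = b + num` → total = 106
`b = total - b` → b = 52
So total = 106

Answer: 106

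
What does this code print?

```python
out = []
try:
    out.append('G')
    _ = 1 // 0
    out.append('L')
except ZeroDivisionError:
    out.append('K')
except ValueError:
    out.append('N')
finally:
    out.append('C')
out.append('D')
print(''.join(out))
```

Execution trace: 'G' (try body) → 'K' (except ZeroDivisionError) → 'C' (finally) → 'D' (after the try/except). Output: GKCD

Answer: GKCD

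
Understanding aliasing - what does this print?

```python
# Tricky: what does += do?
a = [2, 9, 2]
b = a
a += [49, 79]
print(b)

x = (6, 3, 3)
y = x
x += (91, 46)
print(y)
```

Key concept: += behavior differs for mutable vs immutable.
Step by step:
`a = [2, 9, 2]` → a = [2, 9, 2]
`b = a` → b = [2, 9, 2] (same object as a)
`a += [49, 79]` → a = [2, 9, 2, 49, 79] (same object as b); b = [2, 9, 2, 49, 79] (same object as a)
`print(b)` → prints [2, 9, 2, 49, 79]
`x = (6, 3, 3)` → x = (6, 3, 3)
`y = x` → y = (6, 3, 3)
`x += (91, 46)` → x = (6, 3, 3, 91, 46)
`print(y)` → prints (6, 3, 3)

Answer:
[2, 9, 2, 49, 79]
(6, 3, 3)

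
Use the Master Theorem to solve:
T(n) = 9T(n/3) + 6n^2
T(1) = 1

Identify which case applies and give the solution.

a=9, b=3, f(n)=6n^2. log_3(9) = 2. Since c=2 = 2, Case 2 applies: T(n) = Θ(n^log_b(a) · log n) = O(n^2 log n).

Answer: O(n^2 log n) - Case 2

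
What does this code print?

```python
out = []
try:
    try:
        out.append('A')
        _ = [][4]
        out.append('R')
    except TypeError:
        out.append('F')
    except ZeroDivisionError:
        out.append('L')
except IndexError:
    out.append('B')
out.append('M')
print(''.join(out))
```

Execution trace: 'A' (try body) → 'B' (outer except IndexError) → 'M' (after the try/except). Output: ABM

Answer: ABM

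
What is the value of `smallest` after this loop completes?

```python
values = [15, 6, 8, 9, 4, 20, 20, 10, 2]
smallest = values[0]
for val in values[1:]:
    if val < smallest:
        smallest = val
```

Minimum of [15, 6, 8, 9, 4, 20, 20, 10, 2]
`smallest` takes the values: 15 → 6 → 4 → 2

Answer: 2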